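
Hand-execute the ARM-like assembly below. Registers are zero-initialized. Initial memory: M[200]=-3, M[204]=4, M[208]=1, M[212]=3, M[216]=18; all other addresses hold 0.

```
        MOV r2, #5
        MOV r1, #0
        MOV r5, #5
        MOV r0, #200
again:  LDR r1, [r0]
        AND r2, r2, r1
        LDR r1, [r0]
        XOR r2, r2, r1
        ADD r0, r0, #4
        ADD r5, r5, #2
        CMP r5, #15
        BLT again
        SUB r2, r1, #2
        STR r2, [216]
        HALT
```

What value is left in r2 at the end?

r2=5
r1=0
r5=5
r0=200
r1=M[200]=-3
r2=5&(-3)=5
r1=M[200]=-3
r2=5^(-3)=-8
r0=200+4=204
r5=5+2=7
CMP r5, #15  (cmp 7,15)
BLT again: taken
r1=M[204]=4
r2=(-8)&4=0
r1=M[204]=4
r2=0^4=4
r0=204+4=208
r5=7+2=9
CMP r5, #15  (cmp 9,15)
BLT again: taken
r1=M[208]=1
r2=4&1=0
r1=M[208]=1
r2=0^1=1
r0=208+4=212
r5=9+2=11
CMP r5, #15  (cmp 11,15)
BLT again: taken
r1=M[212]=3
r2=1&3=1
r1=M[212]=3
r2=1^3=2
r0=212+4=216
r5=11+2=13
CMP r5, #15  (cmp 13,15)
BLT again: taken
r1=M[216]=18
r2=2&18=2
r1=M[216]=18
r2=2^18=16
r0=216+4=220
r5=13+2=15
CMP r5, #15  (cmp 15,15)
BLT again: not taken
r2=18-2=16
STR r2, [216] → M[216]=16
halt.

16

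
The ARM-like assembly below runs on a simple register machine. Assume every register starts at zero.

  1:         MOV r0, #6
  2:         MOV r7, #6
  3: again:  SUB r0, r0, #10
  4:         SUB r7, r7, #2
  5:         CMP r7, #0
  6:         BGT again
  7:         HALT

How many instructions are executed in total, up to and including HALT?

MOV r0, #6 → r0=6
MOV r7, #6 → r7=6
SUB r0, r0, #10 → r0=6-10=-4
SUB r7, r7, #2 → r7=6-2=4
CMP r7, #0  (cmp 4,0)
BGT again: taken
SUB r0, r0, #10 → r0=(-4)-10=-14
SUB r7, r7, #2 → r7=4-2=2
CMP r7, #0  (cmp 2,0)
BGT again: taken
SUB r0, r0, #10 → r0=(-14)-10=-24
SUB r7, r7, #2 → r7=2-2=0
CMP r7, #0  (cmp 0,0)
BGT again: not taken
halt.
Total executed instructions: 15.

15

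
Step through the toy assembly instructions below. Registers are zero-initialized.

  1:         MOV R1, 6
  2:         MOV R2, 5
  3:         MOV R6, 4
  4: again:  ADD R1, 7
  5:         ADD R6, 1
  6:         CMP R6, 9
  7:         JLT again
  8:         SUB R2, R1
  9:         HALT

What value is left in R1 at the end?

41

after MOV R1, 6: R1=6
after MOV R2, 5: R2=5
after MOV R6, 4: R6=4
after ADD R1, 7: R1=6+7=13
after ADD R6, 1: R6=4+1=5
CMP R6, 9  (cmp 5,9)
JLT again: taken
after ADD R1, 7: R1=13+7=20
after ADD R6, 1: R6=5+1=6
CMP R6, 9  (cmp 6,9)
JLT again: taken
after ADD R1, 7: R1=20+7=27
after ADD R6, 1: R6=6+1=7
CMP R6, 9  (cmp 7,9)
JLT again: taken
after ADD R1, 7: R1=27+7=34
after ADD R6, 1: R6=7+1=8
CMP R6, 9  (cmp 8,9)
JLT again: taken
after ADD R1, 7: R1=34+7=41
after ADD R6, 1: R6=8+1=9
CMP R6, 9  (cmp 9,9)
JLT again: not taken
after SUB R2, R1: R2=5-41=-36
halt.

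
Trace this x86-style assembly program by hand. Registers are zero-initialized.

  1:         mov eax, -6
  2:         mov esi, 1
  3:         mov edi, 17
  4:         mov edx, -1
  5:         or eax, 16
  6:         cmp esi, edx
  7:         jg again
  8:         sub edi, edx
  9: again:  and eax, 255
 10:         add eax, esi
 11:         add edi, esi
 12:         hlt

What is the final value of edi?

18

mov eax, -6 → eax=-6
mov esi, 1 → esi=1
mov edi, 17 → edi=17
mov edx, -1 → edx=-1
or eax, 16 → eax=(-6)|16=-6
cmp esi, edx  (cmp 1,-1)
jg again: taken
and eax, 255 → eax=(-6)&255=250
add eax, esi → eax=250+1=251
add edi, esi → edi=17+1=18
halt.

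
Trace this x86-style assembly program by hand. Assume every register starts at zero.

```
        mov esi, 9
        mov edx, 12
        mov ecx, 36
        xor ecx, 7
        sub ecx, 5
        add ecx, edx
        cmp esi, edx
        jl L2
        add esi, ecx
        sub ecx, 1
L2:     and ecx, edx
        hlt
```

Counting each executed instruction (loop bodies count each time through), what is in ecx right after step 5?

30

mov esi, 9 → esi=9
mov edx, 12 → edx=12
mov ecx, 36 → ecx=36
xor ecx, 7 → ecx=36^7=35
sub ecx, 5 → ecx=35-5=30
After step 5: ecx = 30.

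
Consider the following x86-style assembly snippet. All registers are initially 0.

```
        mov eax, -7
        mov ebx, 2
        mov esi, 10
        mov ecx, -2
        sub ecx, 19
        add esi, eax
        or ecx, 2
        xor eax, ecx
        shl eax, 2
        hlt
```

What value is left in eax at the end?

after mov eax, -7: eax=-7
after mov ebx, 2: ebx=2
after mov esi, 10: esi=10
after mov ecx, -2: ecx=-2
after sub ecx, 19: ecx=(-2)-19=-21
after add esi, eax: esi=10+(-7)=3
after or ecx, 2: ecx=(-21)|2=-21
after xor eax, ecx: eax=(-7)^(-21)=18
after shl eax, 2: eax=18<<2=72
halt.

72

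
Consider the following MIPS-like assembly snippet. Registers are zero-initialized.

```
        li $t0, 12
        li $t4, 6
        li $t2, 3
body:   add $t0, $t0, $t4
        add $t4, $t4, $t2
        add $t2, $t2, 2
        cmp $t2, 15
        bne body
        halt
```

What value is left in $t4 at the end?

li $t0, 12 → $t0=12
li $t4, 6 → $t4=6
li $t2, 3 → $t2=3
add $t0, $t0, $t4 → $t0=12+6=18
add $t4, $t4, $t2 → $t4=6+3=9
add $t2, $t2, 2 → $t2=3+2=5
cmp $t2, 15  (cmp 5,15)
bne body: taken
add $t0, $t0, $t4 → $t0=18+9=27
add $t4, $t4, $t2 → $t4=9+5=14
add $t2, $t2, 2 → $t2=5+2=7
cmp $t2, 15  (cmp 7,15)
bne body: taken
add $t0, $t0, $t4 → $t0=27+14=41
add $t4, $t4, $t2 → $t4=14+7=21
add $t2, $t2, 2 → $t2=7+2=9
cmp $t2, 15  (cmp 9,15)
bne body: taken
add $t0, $t0, $t4 → $t0=41+21=62
add $t4, $t4, $t2 → $t4=21+9=30
add $t2, $t2, 2 → $t2=9+2=11
cmp $t2, 15  (cmp 11,15)
bne body: taken
add $t0, $t0, $t4 → $t0=62+30=92
add $t4, $t4, $t2 → $t4=30+11=41
add $t2, $t2, 2 → $t2=11+2=13
cmp $t2, 15  (cmp 13,15)
bne body: taken
add $t0, $t0, $t4 → $t0=92+41=133
add $t4, $t4, $t2 → $t4=41+13=54
add $t2, $t2, 2 → $t2=13+2=15
cmp $t2, 15  (cmp 15,15)
bne body: not taken
halt.

54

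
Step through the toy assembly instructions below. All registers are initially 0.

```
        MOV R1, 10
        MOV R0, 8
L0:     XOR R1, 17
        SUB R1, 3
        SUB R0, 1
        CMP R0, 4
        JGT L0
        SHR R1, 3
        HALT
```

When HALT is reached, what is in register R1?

0

R1=10
R0=8
R1=10^17=27
R1=27-3=24
R0=8-1=7
CMP R0, 4  (cmp 7,4)
JGT L0: taken
R1=24^17=9
R1=9-3=6
R0=7-1=6
CMP R0, 4  (cmp 6,4)
JGT L0: taken
R1=6^17=23
R1=23-3=20
R0=6-1=5
CMP R0, 4  (cmp 5,4)
JGT L0: taken
R1=20^17=5
R1=5-3=2
R0=5-1=4
CMP R0, 4  (cmp 4,4)
JGT L0: not taken
R1=2>>3=0
halt.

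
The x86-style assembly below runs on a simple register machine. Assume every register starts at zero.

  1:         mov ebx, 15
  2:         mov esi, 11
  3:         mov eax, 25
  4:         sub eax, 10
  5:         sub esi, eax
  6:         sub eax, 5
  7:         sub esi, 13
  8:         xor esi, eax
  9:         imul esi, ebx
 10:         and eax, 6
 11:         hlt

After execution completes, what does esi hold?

after mov ebx, 15: ebx=15
after mov esi, 11: esi=11
after mov eax, 25: eax=25
after sub eax, 10: eax=25-10=15
after sub esi, eax: esi=11-15=-4
after sub eax, 5: eax=15-5=10
after sub esi, 13: esi=(-4)-13=-17
after xor esi, eax: esi=(-17)^10=-27
after imul esi, ebx: esi=(-27)*15=-405
after and eax, 6: eax=10&6=2
halt.

-405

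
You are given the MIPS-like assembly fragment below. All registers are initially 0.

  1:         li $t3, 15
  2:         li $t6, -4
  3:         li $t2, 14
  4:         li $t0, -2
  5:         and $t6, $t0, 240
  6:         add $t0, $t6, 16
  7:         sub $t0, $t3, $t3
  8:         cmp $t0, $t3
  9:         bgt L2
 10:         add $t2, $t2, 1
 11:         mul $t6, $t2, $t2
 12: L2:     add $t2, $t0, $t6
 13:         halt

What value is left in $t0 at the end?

$t3=15
$t6=-4
$t2=14
$t0=-2
$t6=(-2)&240=240
$t0=240+16=256
$t0=15-15=0
cmp $t0, $t3  (cmp 0,15)
bgt L2: not taken
$t2=14+1=15
$t6=15*15=225
$t2=0+225=225
halt.

0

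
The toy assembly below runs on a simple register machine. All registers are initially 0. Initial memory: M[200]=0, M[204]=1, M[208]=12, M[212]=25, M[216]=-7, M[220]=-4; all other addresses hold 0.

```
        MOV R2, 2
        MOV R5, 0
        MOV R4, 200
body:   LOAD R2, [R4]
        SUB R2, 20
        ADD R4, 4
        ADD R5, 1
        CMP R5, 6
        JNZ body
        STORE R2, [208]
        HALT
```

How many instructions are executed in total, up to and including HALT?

after MOV R2, 2: R2=2
after MOV R5, 0: R5=0
after MOV R4, 200: R4=200
after LOAD R2, [R4]: R2=M[200]=0
after SUB R2, 20: R2=0-20=-20
after ADD R4, 4: R4=200+4=204
after ADD R5, 1: R5=0+1=1
CMP R5, 6  (cmp 1,6)
JNZ body: taken
after LOAD R2, [R4]: R2=M[204]=1
after SUB R2, 20: R2=1-20=-19
after ADD R4, 4: R4=204+4=208
after ADD R5, 1: R5=1+1=2
CMP R5, 6  (cmp 2,6)
JNZ body: taken
after LOAD R2, [R4]: R2=M[208]=12
after SUB R2, 20: R2=12-20=-8
after ADD R4, 4: R4=208+4=212
after ADD R5, 1: R5=2+1=3
CMP R5, 6  (cmp 3,6)
JNZ body: taken
after LOAD R2, [R4]: R2=M[212]=25
after SUB R2, 20: R2=25-20=5
after ADD R4, 4: R4=212+4=216
after ADD R5, 1: R5=3+1=4
CMP R5, 6  (cmp 4,6)
JNZ body: taken
after LOAD R2, [R4]: R2=M[216]=-7
after SUB R2, 20: R2=(-7)-20=-27
after ADD R4, 4: R4=216+4=220
after ADD R5, 1: R5=4+1=5
CMP R5, 6  (cmp 5,6)
JNZ body: taken
after LOAD R2, [R4]: R2=M[220]=-4
after SUB R2, 20: R2=(-4)-20=-24
after ADD R4, 4: R4=220+4=224
after ADD R5, 1: R5=5+1=6
CMP R5, 6  (cmp 6,6)
JNZ body: not taken
STORE R2, [208] → M[208]=-24
halt.
Total executed instructions: 41.

41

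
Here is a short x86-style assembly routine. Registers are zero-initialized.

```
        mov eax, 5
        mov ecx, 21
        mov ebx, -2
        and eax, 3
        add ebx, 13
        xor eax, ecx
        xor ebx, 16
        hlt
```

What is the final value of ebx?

mov eax, 5 → eax=5
mov ecx, 21 → ecx=21
mov ebx, -2 → ebx=-2
and eax, 3 → eax=5&3=1
add ebx, 13 → ebx=(-2)+13=11
xor eax, ecx → eax=1^21=20
xor ebx, 16 → ebx=11^16=27
halt.

27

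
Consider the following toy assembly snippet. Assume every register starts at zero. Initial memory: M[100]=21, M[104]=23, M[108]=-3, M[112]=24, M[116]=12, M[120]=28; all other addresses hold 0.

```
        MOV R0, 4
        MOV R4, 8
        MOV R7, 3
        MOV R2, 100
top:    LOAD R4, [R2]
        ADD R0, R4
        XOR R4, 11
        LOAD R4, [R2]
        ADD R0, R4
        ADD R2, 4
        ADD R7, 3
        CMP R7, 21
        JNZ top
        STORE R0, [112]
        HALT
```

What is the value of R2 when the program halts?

R0=4
R4=8
R7=3
R2=100
R4=M[100]=21
R0=4+21=25
R4=21^11=30
R4=M[100]=21
R0=25+21=46
R2=100+4=104
R7=3+3=6
CMP R7, 21  (cmp 6,21)
JNZ top: taken
R4=M[104]=23
R0=46+23=69
R4=23^11=28
R4=M[104]=23
R0=69+23=92
R2=104+4=108
R7=6+3=9
CMP R7, 21  (cmp 9,21)
JNZ top: taken
R4=M[108]=-3
R0=92+(-3)=89
R4=(-3)^11=-10
R4=M[108]=-3
R0=89+(-3)=86
R2=108+4=112
R7=9+3=12
CMP R7, 21  (cmp 12,21)
JNZ top: taken
R4=M[112]=24
R0=86+24=110
R4=24^11=19
R4=M[112]=24
R0=110+24=134
R2=112+4=116
R7=12+3=15
CMP R7, 21  (cmp 15,21)
JNZ top: taken
R4=M[116]=12
R0=134+12=146
R4=12^11=7
R4=M[116]=12
R0=146+12=158
R2=116+4=120
R7=15+3=18
CMP R7, 21  (cmp 18,21)
JNZ top: taken
R4=M[120]=28
R0=158+28=186
R4=28^11=23
R4=M[120]=28
R0=186+28=214
R2=120+4=124
R7=18+3=21
CMP R7, 21  (cmp 21,21)
JNZ top: not taken
STORE R0, [112] → M[112]=214
halt.

124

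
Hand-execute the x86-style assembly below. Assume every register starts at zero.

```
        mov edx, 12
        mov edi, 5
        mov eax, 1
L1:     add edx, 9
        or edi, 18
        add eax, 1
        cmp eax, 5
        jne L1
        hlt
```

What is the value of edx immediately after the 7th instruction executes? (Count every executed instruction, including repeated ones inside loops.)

edx=12
edi=5
eax=1
edx=12+9=21
edi=5|18=23
eax=1+1=2
cmp eax, 5  (cmp 2,5)
After step 7: edx = 21.

21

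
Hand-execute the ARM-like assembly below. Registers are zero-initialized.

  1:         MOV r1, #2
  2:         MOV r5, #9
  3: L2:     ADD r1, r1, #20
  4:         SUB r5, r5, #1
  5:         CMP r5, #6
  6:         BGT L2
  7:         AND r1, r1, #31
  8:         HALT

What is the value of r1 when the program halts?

30

after MOV r1, #2: r1=2
after MOV r5, #9: r5=9
after ADD r1, r1, #20: r1=2+20=22
after SUB r5, r5, #1: r5=9-1=8
CMP r5, #6  (cmp 8,6)
BGT L2: taken
after ADD r1, r1, #20: r1=22+20=42
after SUB r5, r5, #1: r5=8-1=7
CMP r5, #6  (cmp 7,6)
BGT L2: taken
after ADD r1, r1, #20: r1=42+20=62
after SUB r5, r5, #1: r5=7-1=6
CMP r5, #6  (cmp 6,6)
BGT L2: not taken
after AND r1, r1, #31: r1=62&31=30
halt.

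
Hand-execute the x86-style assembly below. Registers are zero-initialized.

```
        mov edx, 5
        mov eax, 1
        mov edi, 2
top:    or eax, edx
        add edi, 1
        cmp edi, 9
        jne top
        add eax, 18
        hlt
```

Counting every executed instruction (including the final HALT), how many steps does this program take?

33

after mov edx, 5: edx=5
after mov eax, 1: eax=1
after mov edi, 2: edi=2
after or eax, edx: eax=1|5=5
after add edi, 1: edi=2+1=3
cmp edi, 9  (cmp 3,9)
jne top: taken
after or eax, edx: eax=5|5=5
after add edi, 1: edi=3+1=4
cmp edi, 9  (cmp 4,9)
jne top: taken
after or eax, edx: eax=5|5=5
after add edi, 1: edi=4+1=5
cmp edi, 9  (cmp 5,9)
jne top: taken
after or eax, edx: eax=5|5=5
after add edi, 1: edi=5+1=6
cmp edi, 9  (cmp 6,9)
jne top: taken
after or eax, edx: eax=5|5=5
after add edi, 1: edi=6+1=7
cmp edi, 9  (cmp 7,9)
jne top: taken
after or eax, edx: eax=5|5=5
after add edi, 1: edi=7+1=8
cmp edi, 9  (cmp 8,9)
jne top: taken
after or eax, edx: eax=5|5=5
after add edi, 1: edi=8+1=9
cmp edi, 9  (cmp 9,9)
jne top: not taken
after add eax, 18: eax=5+18=23
halt.
Total executed instructions: 33.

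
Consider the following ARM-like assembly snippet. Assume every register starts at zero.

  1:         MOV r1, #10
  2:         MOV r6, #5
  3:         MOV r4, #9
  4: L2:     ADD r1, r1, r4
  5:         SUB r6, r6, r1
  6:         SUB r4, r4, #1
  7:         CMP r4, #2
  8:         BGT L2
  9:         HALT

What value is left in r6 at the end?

-261

MOV r1, #10 → r1=10
MOV r6, #5 → r6=5
MOV r4, #9 → r4=9
ADD r1, r1, r4 → r1=10+9=19
SUB r6, r6, r1 → r6=5-19=-14
SUB r4, r4, #1 → r4=9-1=8
CMP r4, #2  (cmp 8,2)
BGT L2: taken
ADD r1, r1, r4 → r1=19+8=27
SUB r6, r6, r1 → r6=(-14)-27=-41
SUB r4, r4, #1 → r4=8-1=7
CMP r4, #2  (cmp 7,2)
BGT L2: taken
ADD r1, r1, r4 → r1=27+7=34
SUB r6, r6, r1 → r6=(-41)-34=-75
SUB r4, r4, #1 → r4=7-1=6
CMP r4, #2  (cmp 6,2)
BGT L2: taken
ADD r1, r1, r4 → r1=34+6=40
SUB r6, r6, r1 → r6=(-75)-40=-115
SUB r4, r4, #1 → r4=6-1=5
CMP r4, #2  (cmp 5,2)
BGT L2: taken
ADD r1, r1, r4 → r1=40+5=45
SUB r6, r6, r1 → r6=(-115)-45=-160
SUB r4, r4, #1 → r4=5-1=4
CMP r4, #2  (cmp 4,2)
BGT L2: taken
ADD r1, r1, r4 → r1=45+4=49
SUB r6, r6, r1 → r6=(-160)-49=-209
SUB r4, r4, #1 → r4=4-1=3
CMP r4, #2  (cmp 3,2)
BGT L2: taken
ADD r1, r1, r4 → r1=49+3=52
SUB r6, r6, r1 → r6=(-209)-52=-261
SUB r4, r4, #1 → r4=3-1=2
CMP r4, #2  (cmp 2,2)
BGT L2: not taken
halt.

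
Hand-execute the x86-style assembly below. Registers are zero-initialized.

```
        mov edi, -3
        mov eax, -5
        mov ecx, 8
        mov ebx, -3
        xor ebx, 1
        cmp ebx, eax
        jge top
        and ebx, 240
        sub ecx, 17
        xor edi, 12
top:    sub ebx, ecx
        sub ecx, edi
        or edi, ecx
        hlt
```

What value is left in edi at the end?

edi=-3
eax=-5
ecx=8
ebx=-3
ebx=(-3)^1=-4
cmp ebx, eax  (cmp -4,-5)
jge top: taken
ebx=(-4)-8=-12
ecx=8-(-3)=11
edi=(-3)|11=-1
halt.

-1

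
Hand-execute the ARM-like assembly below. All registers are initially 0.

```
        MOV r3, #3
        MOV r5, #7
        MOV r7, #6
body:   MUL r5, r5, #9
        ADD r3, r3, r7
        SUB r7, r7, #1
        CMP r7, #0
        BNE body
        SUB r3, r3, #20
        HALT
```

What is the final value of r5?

after MOV r3, #3: r3=3
after MOV r5, #7: r5=7
after MOV r7, #6: r7=6
after MUL r5, r5, #9: r5=7*9=63
after ADD r3, r3, r7: r3=3+6=9
after SUB r7, r7, #1: r7=6-1=5
CMP r7, #0  (cmp 5,0)
BNE body: taken
after MUL r5, r5, #9: r5=63*9=567
after ADD r3, r3, r7: r3=9+5=14
after SUB r7, r7, #1: r7=5-1=4
CMP r7, #0  (cmp 4,0)
BNE body: taken
after MUL r5, r5, #9: r5=567*9=5103
after ADD r3, r3, r7: r3=14+4=18
after SUB r7, r7, #1: r7=4-1=3
CMP r7, #0  (cmp 3,0)
BNE body: taken
after MUL r5, r5, #9: r5=5103*9=45927
after ADD r3, r3, r7: r3=18+3=21
after SUB r7, r7, #1: r7=3-1=2
CMP r7, #0  (cmp 2,0)
BNE body: taken
after MUL r5, r5, #9: r5=45927*9=413343
after ADD r3, r3, r7: r3=21+2=23
after SUB r7, r7, #1: r7=2-1=1
CMP r7, #0  (cmp 1,0)
BNE body: taken
after MUL r5, r5, #9: r5=413343*9=3720087
after ADD r3, r3, r7: r3=23+1=24
after SUB r7, r7, #1: r7=1-1=0
CMP r7, #0  (cmp 0,0)
BNE body: not taken
after SUB r3, r3, #20: r3=24-20=4
halt.

3720087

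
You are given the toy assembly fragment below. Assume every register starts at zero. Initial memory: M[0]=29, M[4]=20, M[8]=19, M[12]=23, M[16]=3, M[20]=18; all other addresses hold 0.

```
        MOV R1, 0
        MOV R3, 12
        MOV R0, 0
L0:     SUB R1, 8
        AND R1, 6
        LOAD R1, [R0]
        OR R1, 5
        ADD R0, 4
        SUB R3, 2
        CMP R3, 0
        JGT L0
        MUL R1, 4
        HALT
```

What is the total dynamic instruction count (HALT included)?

after MOV R1, 0: R1=0
after MOV R3, 12: R3=12
after MOV R0, 0: R0=0
after SUB R1, 8: R1=0-8=-8
after AND R1, 6: R1=(-8)&6=0
after LOAD R1, [R0]: R1=M[0]=29
after OR R1, 5: R1=29|5=29
after ADD R0, 4: R0=0+4=4
after SUB R3, 2: R3=12-2=10
CMP R3, 0  (cmp 10,0)
JGT L0: taken
after SUB R1, 8: R1=29-8=21
after AND R1, 6: R1=21&6=4
after LOAD R1, [R0]: R1=M[4]=20
after OR R1, 5: R1=20|5=21
after ADD R0, 4: R0=4+4=8
after SUB R3, 2: R3=10-2=8
CMP R3, 0  (cmp 8,0)
JGT L0: taken
after SUB R1, 8: R1=21-8=13
after AND R1, 6: R1=13&6=4
after LOAD R1, [R0]: R1=M[8]=19
after OR R1, 5: R1=19|5=23
after ADD R0, 4: R0=8+4=12
after SUB R3, 2: R3=8-2=6
CMP R3, 0  (cmp 6,0)
JGT L0: taken
after SUB R1, 8: R1=23-8=15
after AND R1, 6: R1=15&6=6
after LOAD R1, [R0]: R1=M[12]=23
after OR R1, 5: R1=23|5=23
after ADD R0, 4: R0=12+4=16
after SUB R3, 2: R3=6-2=4
CMP R3, 0  (cmp 4,0)
JGT L0: taken
after SUB R1, 8: R1=23-8=15
after AND R1, 6: R1=15&6=6
after LOAD R1, [R0]: R1=M[16]=3
after OR R1, 5: R1=3|5=7
after ADD R0, 4: R0=16+4=20
after SUB R3, 2: R3=4-2=2
CMP R3, 0  (cmp 2,0)
JGT L0: taken
after SUB R1, 8: R1=7-8=-1
after AND R1, 6: R1=(-1)&6=6
after LOAD R1, [R0]: R1=M[20]=18
after OR R1, 5: R1=18|5=23
after ADD R0, 4: R0=20+4=24
after SUB R3, 2: R3=2-2=0
CMP R3, 0  (cmp 0,0)
JGT L0: not taken
after MUL R1, 4: R1=23*4=92
halt.
Total executed instructions: 53.

53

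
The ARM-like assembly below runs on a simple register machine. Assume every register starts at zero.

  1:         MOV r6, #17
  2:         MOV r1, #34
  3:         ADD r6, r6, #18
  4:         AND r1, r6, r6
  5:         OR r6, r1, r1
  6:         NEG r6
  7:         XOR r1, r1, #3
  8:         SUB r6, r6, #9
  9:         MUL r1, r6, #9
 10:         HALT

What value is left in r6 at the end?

r6=17
r1=34
r6=17+18=35
r1=35&35=35
r6=35|35=35
r6=-(35)=-35
r1=35^3=32
r6=(-35)-9=-44
r1=(-44)*9=-396
halt.

-44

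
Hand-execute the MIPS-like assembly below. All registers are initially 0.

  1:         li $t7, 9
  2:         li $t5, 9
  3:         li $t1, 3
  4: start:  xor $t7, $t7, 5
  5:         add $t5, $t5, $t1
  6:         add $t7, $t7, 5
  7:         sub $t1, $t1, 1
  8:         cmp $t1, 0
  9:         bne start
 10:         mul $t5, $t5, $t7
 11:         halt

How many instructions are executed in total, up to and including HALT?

after li $t7, 9: $t7=9
after li $t5, 9: $t5=9
after li $t1, 3: $t1=3
after xor $t7, $t7, 5: $t7=9^5=12
after add $t5, $t5, $t1: $t5=9+3=12
after add $t7, $t7, 5: $t7=12+5=17
after sub $t1, $t1, 1: $t1=3-1=2
cmp $t1, 0  (cmp 2,0)
bne start: taken
after xor $t7, $t7, 5: $t7=17^5=20
after add $t5, $t5, $t1: $t5=12+2=14
after add $t7, $t7, 5: $t7=20+5=25
after sub $t1, $t1, 1: $t1=2-1=1
cmp $t1, 0  (cmp 1,0)
bne start: taken
after xor $t7, $t7, 5: $t7=25^5=28
after add $t5, $t5, $t1: $t5=14+1=15
after add $t7, $t7, 5: $t7=28+5=33
after sub $t1, $t1, 1: $t1=1-1=0
cmp $t1, 0  (cmp 0,0)
bne start: not taken
after mul $t5, $t5, $t7: $t5=15*33=495
halt.
Total executed instructions: 23.

23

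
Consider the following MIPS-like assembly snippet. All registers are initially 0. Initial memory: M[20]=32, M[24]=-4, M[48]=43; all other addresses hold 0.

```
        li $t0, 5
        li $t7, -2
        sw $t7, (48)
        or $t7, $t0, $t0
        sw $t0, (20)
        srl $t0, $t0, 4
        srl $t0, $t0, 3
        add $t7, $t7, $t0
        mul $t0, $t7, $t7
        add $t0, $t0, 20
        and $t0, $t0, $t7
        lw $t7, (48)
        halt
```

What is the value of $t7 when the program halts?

after li $t0, 5: $t0=5
after li $t7, -2: $t7=-2
sw $t7, (48) → M[48]=-2
after or $t7, $t0, $t0: $t7=5|5=5
sw $t0, (20) → M[20]=5
after srl $t0, $t0, 4: $t0=5>>4=0
after srl $t0, $t0, 3: $t0=0>>3=0
after add $t7, $t7, $t0: $t7=5+0=5
after mul $t0, $t7, $t7: $t0=5*5=25
after add $t0, $t0, 20: $t0=25+20=45
after and $t0, $t0, $t7: $t0=45&5=5
after lw $t7, (48): $t7=M[48]=-2
halt.

-2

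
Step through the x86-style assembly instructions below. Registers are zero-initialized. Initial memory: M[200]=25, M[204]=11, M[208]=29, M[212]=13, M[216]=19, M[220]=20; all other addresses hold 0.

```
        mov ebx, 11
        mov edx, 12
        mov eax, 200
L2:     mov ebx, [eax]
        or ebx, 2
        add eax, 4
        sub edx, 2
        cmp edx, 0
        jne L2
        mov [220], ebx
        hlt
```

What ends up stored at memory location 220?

22

ebx=11
edx=12
eax=200
ebx=M[200]=25
ebx=25|2=27
eax=200+4=204
edx=12-2=10
cmp edx, 0  (cmp 10,0)
jne L2: taken
ebx=M[204]=11
ebx=11|2=11
eax=204+4=208
edx=10-2=8
cmp edx, 0  (cmp 8,0)
jne L2: taken
ebx=M[208]=29
ebx=29|2=31
eax=208+4=212
edx=8-2=6
cmp edx, 0  (cmp 6,0)
jne L2: taken
ebx=M[212]=13
ebx=13|2=15
eax=212+4=216
edx=6-2=4
cmp edx, 0  (cmp 4,0)
jne L2: taken
ebx=M[216]=19
ebx=19|2=19
eax=216+4=220
edx=4-2=2
cmp edx, 0  (cmp 2,0)
jne L2: taken
ebx=M[220]=20
ebx=20|2=22
eax=220+4=224
edx=2-2=0
cmp edx, 0  (cmp 0,0)
jne L2: not taken
mov [220], ebx → M[220]=22
halt.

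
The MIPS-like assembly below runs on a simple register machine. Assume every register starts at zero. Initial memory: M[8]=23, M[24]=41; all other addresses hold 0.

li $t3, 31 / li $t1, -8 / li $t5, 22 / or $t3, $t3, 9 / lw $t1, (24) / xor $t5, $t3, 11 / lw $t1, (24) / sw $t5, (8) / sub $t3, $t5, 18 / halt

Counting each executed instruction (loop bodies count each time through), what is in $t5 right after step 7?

20

$t3=31
$t1=-8
$t5=22
$t3=31|9=31
$t1=M[24]=41
$t5=31^11=20
$t1=M[24]=41
After step 7: $t5 = 20.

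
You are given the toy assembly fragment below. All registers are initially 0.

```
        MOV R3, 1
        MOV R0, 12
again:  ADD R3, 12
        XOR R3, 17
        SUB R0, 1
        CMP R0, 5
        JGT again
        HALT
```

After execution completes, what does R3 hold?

after MOV R3, 1: R3=1
after MOV R0, 12: R0=12
after ADD R3, 12: R3=1+12=13
after XOR R3, 17: R3=13^17=28
after SUB R0, 1: R0=12-1=11
CMP R0, 5  (cmp 11,5)
JGT again: taken
after ADD R3, 12: R3=28+12=40
after XOR R3, 17: R3=40^17=57
after SUB R0, 1: R0=11-1=10
CMP R0, 5  (cmp 10,5)
JGT again: taken
after ADD R3, 12: R3=57+12=69
after XOR R3, 17: R3=69^17=84
after SUB R0, 1: R0=10-1=9
CMP R0, 5  (cmp 9,5)
JGT again: taken
after ADD R3, 12: R3=84+12=96
after XOR R3, 17: R3=96^17=113
after SUB R0, 1: R0=9-1=8
CMP R0, 5  (cmp 8,5)
JGT again: taken
after ADD R3, 12: R3=113+12=125
after XOR R3, 17: R3=125^17=108
after SUB R0, 1: R0=8-1=7
CMP R0, 5  (cmp 7,5)
JGT again: taken
after ADD R3, 12: R3=108+12=120
after XOR R3, 17: R3=120^17=105
after SUB R0, 1: R0=7-1=6
CMP R0, 5  (cmp 6,5)
JGT again: taken
after ADD R3, 12: R3=105+12=117
after XOR R3, 17: R3=117^17=100
after SUB R0, 1: R0=6-1=5
CMP R0, 5  (cmp 5,5)
JGT again: not taken
halt.

100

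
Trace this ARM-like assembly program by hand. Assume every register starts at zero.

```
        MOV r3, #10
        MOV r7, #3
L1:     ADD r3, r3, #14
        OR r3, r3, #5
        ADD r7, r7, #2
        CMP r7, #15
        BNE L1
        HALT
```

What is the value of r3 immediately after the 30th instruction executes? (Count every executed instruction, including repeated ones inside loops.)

111

after MOV r3, #10: r3=10
after MOV r7, #3: r7=3
after ADD r3, r3, #14: r3=10+14=24
after OR r3, r3, #5: r3=24|5=29
after ADD r7, r7, #2: r7=3+2=5
CMP r7, #15  (cmp 5,15)
BNE L1: taken
after ADD r3, r3, #14: r3=29+14=43
after OR r3, r3, #5: r3=43|5=47
after ADD r7, r7, #2: r7=5+2=7
CMP r7, #15  (cmp 7,15)
BNE L1: taken
after ADD r3, r3, #14: r3=47+14=61
after OR r3, r3, #5: r3=61|5=61
after ADD r7, r7, #2: r7=7+2=9
CMP r7, #15  (cmp 9,15)
BNE L1: taken
after ADD r3, r3, #14: r3=61+14=75
after OR r3, r3, #5: r3=75|5=79
after ADD r7, r7, #2: r7=9+2=11
CMP r7, #15  (cmp 11,15)
BNE L1: taken
after ADD r3, r3, #14: r3=79+14=93
after OR r3, r3, #5: r3=93|5=93
after ADD r7, r7, #2: r7=11+2=13
CMP r7, #15  (cmp 13,15)
BNE L1: taken
after ADD r3, r3, #14: r3=93+14=107
after OR r3, r3, #5: r3=107|5=111
after ADD r7, r7, #2: r7=13+2=15
After step 30: r3 = 111.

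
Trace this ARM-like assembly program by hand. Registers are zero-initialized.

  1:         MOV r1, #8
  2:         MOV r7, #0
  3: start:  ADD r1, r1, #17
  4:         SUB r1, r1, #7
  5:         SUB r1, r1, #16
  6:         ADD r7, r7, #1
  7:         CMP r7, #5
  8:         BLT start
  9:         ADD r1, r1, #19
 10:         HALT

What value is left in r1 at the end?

after MOV r1, #8: r1=8
after MOV r7, #0: r7=0
after ADD r1, r1, #17: r1=8+17=25
after SUB r1, r1, #7: r1=25-7=18
after SUB r1, r1, #16: r1=18-16=2
after ADD r7, r7, #1: r7=0+1=1
CMP r7, #5  (cmp 1,5)
BLT start: taken
after ADD r1, r1, #17: r1=2+17=19
after SUB r1, r1, #7: r1=19-7=12
after SUB r1, r1, #16: r1=12-16=-4
after ADD r7, r7, #1: r7=1+1=2
CMP r7, #5  (cmp 2,5)
BLT start: taken
after ADD r1, r1, #17: r1=(-4)+17=13
after SUB r1, r1, #7: r1=13-7=6
after SUB r1, r1, #16: r1=6-16=-10
after ADD r7, r7, #1: r7=2+1=3
CMP r7, #5  (cmp 3,5)
BLT start: taken
after ADD r1, r1, #17: r1=(-10)+17=7
after SUB r1, r1, #7: r1=7-7=0
after SUB r1, r1, #16: r1=0-16=-16
after ADD r7, r7, #1: r7=3+1=4
CMP r7, #5  (cmp 4,5)
BLT start: taken
after ADD r1, r1, #17: r1=(-16)+17=1
after SUB r1, r1, #7: r1=1-7=-6
after SUB r1, r1, #16: r1=(-6)-16=-22
after ADD r7, r7, #1: r7=4+1=5
CMP r7, #5  (cmp 5,5)
BLT start: not taken
after ADD r1, r1, #19: r1=(-22)+19=-3
halt.

-3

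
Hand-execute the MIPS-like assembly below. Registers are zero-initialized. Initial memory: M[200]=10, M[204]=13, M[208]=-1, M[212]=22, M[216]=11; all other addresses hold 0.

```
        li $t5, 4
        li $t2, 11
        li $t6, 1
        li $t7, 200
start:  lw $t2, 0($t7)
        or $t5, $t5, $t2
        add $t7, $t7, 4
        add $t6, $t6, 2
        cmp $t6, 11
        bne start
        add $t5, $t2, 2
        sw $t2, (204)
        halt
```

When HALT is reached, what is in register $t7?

220

after li $t5, 4: $t5=4
after li $t2, 11: $t2=11
after li $t6, 1: $t6=1
after li $t7, 200: $t7=200
after lw $t2, 0($t7): $t2=M[200]=10
after or $t5, $t5, $t2: $t5=4|10=14
after add $t7, $t7, 4: $t7=200+4=204
after add $t6, $t6, 2: $t6=1+2=3
cmp $t6, 11  (cmp 3,11)
bne start: taken
after lw $t2, 0($t7): $t2=M[204]=13
after or $t5, $t5, $t2: $t5=14|13=15
after add $t7, $t7, 4: $t7=204+4=208
after add $t6, $t6, 2: $t6=3+2=5
cmp $t6, 11  (cmp 5,11)
bne start: taken
after lw $t2, 0($t7): $t2=M[208]=-1
after or $t5, $t5, $t2: $t5=15|(-1)=-1
after add $t7, $t7, 4: $t7=208+4=212
after add $t6, $t6, 2: $t6=5+2=7
cmp $t6, 11  (cmp 7,11)
bne start: taken
after lw $t2, 0($t7): $t2=M[212]=22
after or $t5, $t5, $t2: $t5=(-1)|22=-1
after add $t7, $t7, 4: $t7=212+4=216
after add $t6, $t6, 2: $t6=7+2=9
cmp $t6, 11  (cmp 9,11)
bne start: taken
after lw $t2, 0($t7): $t2=M[216]=11
after or $t5, $t5, $t2: $t5=(-1)|11=-1
after add $t7, $t7, 4: $t7=216+4=220
after add $t6, $t6, 2: $t6=9+2=11
cmp $t6, 11  (cmp 11,11)
bne start: not taken
after add $t5, $t2, 2: $t5=11+2=13
sw $t2, (204) → M[204]=11
halt.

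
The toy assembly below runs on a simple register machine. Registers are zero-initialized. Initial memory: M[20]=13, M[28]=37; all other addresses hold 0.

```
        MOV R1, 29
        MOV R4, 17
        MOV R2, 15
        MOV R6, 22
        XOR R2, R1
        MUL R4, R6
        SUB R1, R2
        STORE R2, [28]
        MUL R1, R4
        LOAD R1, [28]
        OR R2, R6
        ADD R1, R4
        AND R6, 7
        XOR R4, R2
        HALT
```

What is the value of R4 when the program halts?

352

R1=29
R4=17
R2=15
R6=22
R2=15^29=18
R4=17*22=374
R1=29-18=11
STORE R2, [28] → M[28]=18
R1=11*374=4114
R1=M[28]=18
R2=18|22=22
R1=18+374=392
R6=22&7=6
R4=374^22=352
halt.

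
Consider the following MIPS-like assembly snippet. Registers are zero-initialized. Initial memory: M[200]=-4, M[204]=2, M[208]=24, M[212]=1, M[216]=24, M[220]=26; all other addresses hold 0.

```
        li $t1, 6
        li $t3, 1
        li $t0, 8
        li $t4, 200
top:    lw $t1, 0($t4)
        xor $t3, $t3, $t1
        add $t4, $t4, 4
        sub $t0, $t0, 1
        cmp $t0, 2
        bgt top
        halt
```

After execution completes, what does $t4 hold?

224

after li $t1, 6: $t1=6
after li $t3, 1: $t3=1
after li $t0, 8: $t0=8
after li $t4, 200: $t4=200
after lw $t1, 0($t4): $t1=M[200]=-4
after xor $t3, $t3, $t1: $t3=1^(-4)=-3
after add $t4, $t4, 4: $t4=200+4=204
after sub $t0, $t0, 1: $t0=8-1=7
cmp $t0, 2  (cmp 7,2)
bgt top: taken
after lw $t1, 0($t4): $t1=M[204]=2
after xor $t3, $t3, $t1: $t3=(-3)^2=-1
after add $t4, $t4, 4: $t4=204+4=208
after sub $t0, $t0, 1: $t0=7-1=6
cmp $t0, 2  (cmp 6,2)
bgt top: taken
after lw $t1, 0($t4): $t1=M[208]=24
after xor $t3, $t3, $t1: $t3=(-1)^24=-25
after add $t4, $t4, 4: $t4=208+4=212
after sub $t0, $t0, 1: $t0=6-1=5
cmp $t0, 2  (cmp 5,2)
bgt top: taken
after lw $t1, 0($t4): $t1=M[212]=1
after xor $t3, $t3, $t1: $t3=(-25)^1=-26
after add $t4, $t4, 4: $t4=212+4=216
after sub $t0, $t0, 1: $t0=5-1=4
cmp $t0, 2  (cmp 4,2)
bgt top: taken
after lw $t1, 0($t4): $t1=M[216]=24
after xor $t3, $t3, $t1: $t3=(-26)^24=-2
after add $t4, $t4, 4: $t4=216+4=220
after sub $t0, $t0, 1: $t0=4-1=3
cmp $t0, 2  (cmp 3,2)
bgt top: taken
after lw $t1, 0($t4): $t1=M[220]=26
after xor $t3, $t3, $t1: $t3=(-2)^26=-28
after add $t4, $t4, 4: $t4=220+4=224
after sub $t0, $t0, 1: $t0=3-1=2
cmp $t0, 2  (cmp 2,2)
bgt top: not taken
halt.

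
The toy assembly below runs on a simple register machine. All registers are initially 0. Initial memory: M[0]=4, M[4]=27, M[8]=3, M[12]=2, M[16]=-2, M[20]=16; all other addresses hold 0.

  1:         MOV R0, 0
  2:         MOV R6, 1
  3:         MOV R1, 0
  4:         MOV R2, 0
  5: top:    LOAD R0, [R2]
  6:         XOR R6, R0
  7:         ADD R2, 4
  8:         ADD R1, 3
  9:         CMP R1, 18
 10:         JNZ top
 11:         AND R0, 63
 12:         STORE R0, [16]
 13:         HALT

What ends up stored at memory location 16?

16

MOV R0, 0 → R0=0
MOV R6, 1 → R6=1
MOV R1, 0 → R1=0
MOV R2, 0 → R2=0
LOAD R0, [R2] → R0=M[0]=4
XOR R6, R0 → R6=1^4=5
ADD R2, 4 → R2=0+4=4
ADD R1, 3 → R1=0+3=3
CMP R1, 18  (cmp 3,18)
JNZ top: taken
LOAD R0, [R2] → R0=M[4]=27
XOR R6, R0 → R6=5^27=30
ADD R2, 4 → R2=4+4=8
ADD R1, 3 → R1=3+3=6
CMP R1, 18  (cmp 6,18)
JNZ top: taken
LOAD R0, [R2] → R0=M[8]=3
XOR R6, R0 → R6=30^3=29
ADD R2, 4 → R2=8+4=12
ADD R1, 3 → R1=6+3=9
CMP R1, 18  (cmp 9,18)
JNZ top: taken
LOAD R0, [R2] → R0=M[12]=2
XOR R6, R0 → R6=29^2=31
ADD R2, 4 → R2=12+4=16
ADD R1, 3 → R1=9+3=12
CMP R1, 18  (cmp 12,18)
JNZ top: taken
LOAD R0, [R2] → R0=M[16]=-2
XOR R6, R0 → R6=31^(-2)=-31
ADD R2, 4 → R2=16+4=20
ADD R1, 3 → R1=12+3=15
CMP R1, 18  (cmp 15,18)
JNZ top: taken
LOAD R0, [R2] → R0=M[20]=16
XOR R6, R0 → R6=(-31)^16=-15
ADD R2, 4 → R2=20+4=24
ADD R1, 3 → R1=15+3=18
CMP R1, 18  (cmp 18,18)
JNZ top: not taken
AND R0, 63 → R0=16&63=16
STORE R0, [16] → M[16]=16
halt.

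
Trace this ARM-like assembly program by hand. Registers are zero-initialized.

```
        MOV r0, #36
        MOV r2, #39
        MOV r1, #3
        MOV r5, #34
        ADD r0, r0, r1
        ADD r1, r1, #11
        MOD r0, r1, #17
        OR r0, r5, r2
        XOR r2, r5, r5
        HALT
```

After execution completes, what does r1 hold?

after MOV r0, #36: r0=36
after MOV r2, #39: r2=39
after MOV r1, #3: r1=3
after MOV r5, #34: r5=34
after ADD r0, r0, r1: r0=36+3=39
after ADD r1, r1, #11: r1=3+11=14
after MOD r0, r1, #17: r0=14%17=14
after OR r0, r5, r2: r0=34|39=39
after XOR r2, r5, r5: r2=34^34=0
halt.

14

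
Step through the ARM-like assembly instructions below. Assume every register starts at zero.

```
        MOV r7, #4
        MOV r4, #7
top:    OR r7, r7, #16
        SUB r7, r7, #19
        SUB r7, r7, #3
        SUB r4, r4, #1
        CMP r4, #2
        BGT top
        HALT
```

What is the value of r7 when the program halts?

-58

r7=4
r4=7
r7=4|16=20
r7=20-19=1
r7=1-3=-2
r4=7-1=6
CMP r4, #2  (cmp 6,2)
BGT top: taken
r7=(-2)|16=-2
r7=(-2)-19=-21
r7=(-21)-3=-24
r4=6-1=5
CMP r4, #2  (cmp 5,2)
BGT top: taken
r7=(-24)|16=-8
r7=(-8)-19=-27
r7=(-27)-3=-30
r4=5-1=4
CMP r4, #2  (cmp 4,2)
BGT top: taken
r7=(-30)|16=-14
r7=(-14)-19=-33
r7=(-33)-3=-36
r4=4-1=3
CMP r4, #2  (cmp 3,2)
BGT top: taken
r7=(-36)|16=-36
r7=(-36)-19=-55
r7=(-55)-3=-58
r4=3-1=2
CMP r4, #2  (cmp 2,2)
BGT top: not taken
halt.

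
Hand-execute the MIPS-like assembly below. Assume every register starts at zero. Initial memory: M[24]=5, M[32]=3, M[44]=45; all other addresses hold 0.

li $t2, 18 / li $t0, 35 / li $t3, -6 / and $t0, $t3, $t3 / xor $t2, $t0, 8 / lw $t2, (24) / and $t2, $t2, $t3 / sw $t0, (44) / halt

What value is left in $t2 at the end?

0

after li $t2, 18: $t2=18
after li $t0, 35: $t0=35
after li $t3, -6: $t3=-6
after and $t0, $t3, $t3: $t0=(-6)&(-6)=-6
after xor $t2, $t0, 8: $t2=(-6)^8=-14
after lw $t2, (24): $t2=M[24]=5
after and $t2, $t2, $t3: $t2=5&(-6)=0
sw $t0, (44) → M[44]=-6
halt.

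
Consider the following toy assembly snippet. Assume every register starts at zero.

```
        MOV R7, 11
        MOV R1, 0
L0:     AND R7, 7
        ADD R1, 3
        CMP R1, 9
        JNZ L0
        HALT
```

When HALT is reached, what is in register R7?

R7=11
R1=0
R7=11&7=3
R1=0+3=3
CMP R1, 9  (cmp 3,9)
JNZ L0: taken
R7=3&7=3
R1=3+3=6
CMP R1, 9  (cmp 6,9)
JNZ L0: taken
R7=3&7=3
R1=6+3=9
CMP R1, 9  (cmp 9,9)
JNZ L0: not taken
halt.

3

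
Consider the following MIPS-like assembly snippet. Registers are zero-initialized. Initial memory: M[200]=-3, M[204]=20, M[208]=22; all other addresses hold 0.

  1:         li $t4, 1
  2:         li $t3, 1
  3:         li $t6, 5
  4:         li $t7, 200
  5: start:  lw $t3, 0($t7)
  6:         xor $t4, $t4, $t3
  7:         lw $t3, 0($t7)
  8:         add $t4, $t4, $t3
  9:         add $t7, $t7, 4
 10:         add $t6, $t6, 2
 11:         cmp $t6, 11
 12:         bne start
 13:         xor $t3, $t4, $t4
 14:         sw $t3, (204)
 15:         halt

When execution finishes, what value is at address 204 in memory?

0

after li $t4, 1: $t4=1
after li $t3, 1: $t3=1
after li $t6, 5: $t6=5
after li $t7, 200: $t7=200
after lw $t3, 0($t7): $t3=M[200]=-3
after xor $t4, $t4, $t3: $t4=1^(-3)=-4
after lw $t3, 0($t7): $t3=M[200]=-3
after add $t4, $t4, $t3: $t4=(-4)+(-3)=-7
after add $t7, $t7, 4: $t7=200+4=204
after add $t6, $t6, 2: $t6=5+2=7
cmp $t6, 11  (cmp 7,11)
bne start: taken
after lw $t3, 0($t7): $t3=M[204]=20
after xor $t4, $t4, $t3: $t4=(-7)^20=-19
after lw $t3, 0($t7): $t3=M[204]=20
after add $t4, $t4, $t3: $t4=(-19)+20=1
after add $t7, $t7, 4: $t7=204+4=208
after add $t6, $t6, 2: $t6=7+2=9
cmp $t6, 11  (cmp 9,11)
bne start: taken
after lw $t3, 0($t7): $t3=M[208]=22
after xor $t4, $t4, $t3: $t4=1^22=23
after lw $t3, 0($t7): $t3=M[208]=22
after add $t4, $t4, $t3: $t4=23+22=45
after add $t7, $t7, 4: $t7=208+4=212
after add $t6, $t6, 2: $t6=9+2=11
cmp $t6, 11  (cmp 11,11)
bne start: not taken
after xor $t3, $t4, $t4: $t3=45^45=0
sw $t3, (204) → M[204]=0
halt.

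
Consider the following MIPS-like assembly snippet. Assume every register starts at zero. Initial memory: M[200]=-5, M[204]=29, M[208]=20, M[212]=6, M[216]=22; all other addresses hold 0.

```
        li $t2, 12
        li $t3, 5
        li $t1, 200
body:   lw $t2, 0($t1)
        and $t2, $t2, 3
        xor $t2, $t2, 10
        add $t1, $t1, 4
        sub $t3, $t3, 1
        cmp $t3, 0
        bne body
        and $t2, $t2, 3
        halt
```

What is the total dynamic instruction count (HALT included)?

li $t2, 12 → $t2=12
li $t3, 5 → $t3=5
li $t1, 200 → $t1=200
lw $t2, 0($t1) → $t2=M[200]=-5
and $t2, $t2, 3 → $t2=(-5)&3=3
xor $t2, $t2, 10 → $t2=3^10=9
add $t1, $t1, 4 → $t1=200+4=204
sub $t3, $t3, 1 → $t3=5-1=4
cmp $t3, 0  (cmp 4,0)
bne body: taken
lw $t2, 0($t1) → $t2=M[204]=29
and $t2, $t2, 3 → $t2=29&3=1
xor $t2, $t2, 10 → $t2=1^10=11
add $t1, $t1, 4 → $t1=204+4=208
sub $t3, $t3, 1 → $t3=4-1=3
cmp $t3, 0  (cmp 3,0)
bne body: taken
lw $t2, 0($t1) → $t2=M[208]=20
and $t2, $t2, 3 → $t2=20&3=0
xor $t2, $t2, 10 → $t2=0^10=10
add $t1, $t1, 4 → $t1=208+4=212
sub $t3, $t3, 1 → $t3=3-1=2
cmp $t3, 0  (cmp 2,0)
bne body: taken
lw $t2, 0($t1) → $t2=M[212]=6
and $t2, $t2, 3 → $t2=6&3=2
xor $t2, $t2, 10 → $t2=2^10=8
add $t1, $t1, 4 → $t1=212+4=216
sub $t3, $t3, 1 → $t3=2-1=1
cmp $t3, 0  (cmp 1,0)
bne body: taken
lw $t2, 0($t1) → $t2=M[216]=22
and $t2, $t2, 3 → $t2=22&3=2
xor $t2, $t2, 10 → $t2=2^10=8
add $t1, $t1, 4 → $t1=216+4=220
sub $t3, $t3, 1 → $t3=1-1=0
cmp $t3, 0  (cmp 0,0)
bne body: not taken
and $t2, $t2, 3 → $t2=8&3=0
halt.
Total executed instructions: 40.

40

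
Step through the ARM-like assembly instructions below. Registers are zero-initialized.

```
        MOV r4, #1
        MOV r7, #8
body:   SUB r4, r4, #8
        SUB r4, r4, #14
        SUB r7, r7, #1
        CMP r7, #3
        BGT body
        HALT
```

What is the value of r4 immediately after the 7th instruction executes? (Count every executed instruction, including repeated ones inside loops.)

after MOV r4, #1: r4=1
after MOV r7, #8: r7=8
after SUB r4, r4, #8: r4=1-8=-7
after SUB r4, r4, #14: r4=(-7)-14=-21
after SUB r7, r7, #1: r7=8-1=7
CMP r7, #3  (cmp 7,3)
BGT body: taken
After step 7: r4 = -21.

-21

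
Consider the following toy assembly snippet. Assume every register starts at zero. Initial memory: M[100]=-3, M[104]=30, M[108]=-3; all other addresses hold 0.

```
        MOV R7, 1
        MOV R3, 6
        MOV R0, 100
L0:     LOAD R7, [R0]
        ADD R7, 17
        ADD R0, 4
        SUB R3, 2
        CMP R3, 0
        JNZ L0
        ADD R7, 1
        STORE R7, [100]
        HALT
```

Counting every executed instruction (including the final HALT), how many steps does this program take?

after MOV R7, 1: R7=1
after MOV R3, 6: R3=6
after MOV R0, 100: R0=100
after LOAD R7, [R0]: R7=M[100]=-3
after ADD R7, 17: R7=(-3)+17=14
after ADD R0, 4: R0=100+4=104
after SUB R3, 2: R3=6-2=4
CMP R3, 0  (cmp 4,0)
JNZ L0: taken
after LOAD R7, [R0]: R7=M[104]=30
after ADD R7, 17: R7=30+17=47
after ADD R0, 4: R0=104+4=108
after SUB R3, 2: R3=4-2=2
CMP R3, 0  (cmp 2,0)
JNZ L0: taken
after LOAD R7, [R0]: R7=M[108]=-3
after ADD R7, 17: R7=(-3)+17=14
after ADD R0, 4: R0=108+4=112
after SUB R3, 2: R3=2-2=0
CMP R3, 0  (cmp 0,0)
JNZ L0: not taken
after ADD R7, 1: R7=14+1=15
STORE R7, [100] → M[100]=15
halt.
Total executed instructions: 24.

24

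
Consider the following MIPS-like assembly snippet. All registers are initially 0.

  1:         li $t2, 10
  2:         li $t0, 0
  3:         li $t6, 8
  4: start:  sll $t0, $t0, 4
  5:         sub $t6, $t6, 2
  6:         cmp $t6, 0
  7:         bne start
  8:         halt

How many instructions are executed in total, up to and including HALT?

li $t2, 10 → $t2=10
li $t0, 0 → $t0=0
li $t6, 8 → $t6=8
sll $t0, $t0, 4 → $t0=0<<4=0
sub $t6, $t6, 2 → $t6=8-2=6
cmp $t6, 0  (cmp 6,0)
bne start: taken
sll $t0, $t0, 4 → $t0=0<<4=0
sub $t6, $t6, 2 → $t6=6-2=4
cmp $t6, 0  (cmp 4,0)
bne start: taken
sll $t0, $t0, 4 → $t0=0<<4=0
sub $t6, $t6, 2 → $t6=4-2=2
cmp $t6, 0  (cmp 2,0)
bne start: taken
sll $t0, $t0, 4 → $t0=0<<4=0
sub $t6, $t6, 2 → $t6=2-2=0
cmp $t6, 0  (cmp 0,0)
bne start: not taken
halt.
Total executed instructions: 20.

20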